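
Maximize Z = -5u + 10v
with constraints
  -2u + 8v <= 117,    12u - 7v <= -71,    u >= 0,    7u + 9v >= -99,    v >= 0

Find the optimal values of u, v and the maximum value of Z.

u = 0, v = 117/8, maximum Z = 585/4

Corner points and Z = -5u + 10v:
  (251/82, 631/41) → Z = 11365/82
  (0, 117/8) → Z = 585/4
  (0, 71/7) → Z = 710/7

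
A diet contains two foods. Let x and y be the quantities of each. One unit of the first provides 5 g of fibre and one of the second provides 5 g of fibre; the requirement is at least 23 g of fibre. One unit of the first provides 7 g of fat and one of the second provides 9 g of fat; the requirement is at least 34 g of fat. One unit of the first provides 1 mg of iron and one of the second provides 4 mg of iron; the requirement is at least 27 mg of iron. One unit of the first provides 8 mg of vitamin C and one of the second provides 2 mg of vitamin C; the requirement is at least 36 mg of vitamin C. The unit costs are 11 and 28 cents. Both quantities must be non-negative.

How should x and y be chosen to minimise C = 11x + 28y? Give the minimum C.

Feasible corners and C = 11x + 28y:
  (0, 18) → C = 504
  (27, 0) → C = 297
  (3, 6) → C = 201
The feasible region is unbounded (it extends along (0, 1), (1, 0)), but C strictly increases along every unbounded feasible direction, so there is no improving ray and the minimum is attained at a vertex.

At the optimal vertex, x + 4y = 27 and 8x + 2y = 36.
Solving simultaneously gives x = 3, y = 6.

x = 3, y = 6, minimum C = 201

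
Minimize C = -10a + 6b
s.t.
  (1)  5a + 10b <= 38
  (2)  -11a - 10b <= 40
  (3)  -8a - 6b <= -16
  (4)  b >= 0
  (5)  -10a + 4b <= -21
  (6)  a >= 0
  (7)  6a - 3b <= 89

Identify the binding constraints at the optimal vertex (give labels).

(1) and (4)

Corner points and C = -10a + 6b:
  (38/5, 0) → C = -76
  (181/60, 55/24) → C = -197/12
  (21/10, 0) → C = -21

The minimum is at (38/5, 0). Substituting into each constraint, equality holds for (1) and (4); the remaining constraints have slack.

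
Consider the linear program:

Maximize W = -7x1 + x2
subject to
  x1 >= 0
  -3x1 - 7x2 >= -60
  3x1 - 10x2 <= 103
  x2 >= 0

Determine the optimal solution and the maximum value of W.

Extreme points and W = -7x1 + x2:
  (0, 60/7) → W = 60/7
  (0, 0) → W = 0
  (20, 0) → W = -140

x1 = 0, x2 = 60/7, maximum W = 60/7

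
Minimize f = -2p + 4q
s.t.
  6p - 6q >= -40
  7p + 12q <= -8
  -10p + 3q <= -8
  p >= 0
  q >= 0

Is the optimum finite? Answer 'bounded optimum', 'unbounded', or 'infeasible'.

infeasible

The boundaries 6p - 6q = -40 and -10p + 3q = -8 meet at (4, 32/3), but that point violates 7p + 12q ≤ -8. Every candidate vertex is excluded by some other constraint, so the feasible region is empty.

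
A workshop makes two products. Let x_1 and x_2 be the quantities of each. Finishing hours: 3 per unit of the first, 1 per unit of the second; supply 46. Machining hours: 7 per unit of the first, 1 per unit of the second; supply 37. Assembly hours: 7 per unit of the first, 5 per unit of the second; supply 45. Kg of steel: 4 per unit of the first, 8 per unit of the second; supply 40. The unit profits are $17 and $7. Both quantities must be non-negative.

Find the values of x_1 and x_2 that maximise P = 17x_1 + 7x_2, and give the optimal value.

Vertices and P = 17x_1 + 7x_2:
  (0, 0) → P = 0
  (0, 5) → P = 35
  (37/7, 0) → P = 629/7
  (5, 2) → P = 99
  (40/9, 25/9) → P = 95

The optimum lies where 7x_1 + x_2 = 37 and 7x_1 + 5x_2 = 45.
Solving simultaneously gives x_1 = 5, x_2 = 2.

x_1 = 5, x_2 = 2, maximum P = 99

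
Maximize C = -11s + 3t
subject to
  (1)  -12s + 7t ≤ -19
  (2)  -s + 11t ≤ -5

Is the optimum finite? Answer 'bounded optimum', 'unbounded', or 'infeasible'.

From the feasible point (174/125, -41/125), moving in the direction (-7, -12) keeps every constraint satisfied while C increases without bound.

unbounded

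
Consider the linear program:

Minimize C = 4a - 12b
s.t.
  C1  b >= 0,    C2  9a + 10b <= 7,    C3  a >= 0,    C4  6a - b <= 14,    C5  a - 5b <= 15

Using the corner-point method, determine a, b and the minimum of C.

Corner points and C = 4a - 12b:
  (7/9, 0) → C = 28/9
  (0, 0) → C = 0
  (0, 7/10) → C = -42/5

The binding constraints are 9a + 10b = 7 and a = 0.
Solving simultaneously gives a = 0, b = 7/10.

a = 0, b = 7/10, minimum C = -42/5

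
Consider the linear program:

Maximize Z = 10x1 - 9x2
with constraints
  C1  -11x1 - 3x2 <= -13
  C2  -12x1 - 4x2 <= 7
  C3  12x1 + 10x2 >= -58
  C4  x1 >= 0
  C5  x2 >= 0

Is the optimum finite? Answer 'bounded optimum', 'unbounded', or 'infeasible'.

From the feasible point (0, 13/3), moving in the direction (1, 0) keeps every constraint satisfied while Z increases without bound.

unbounded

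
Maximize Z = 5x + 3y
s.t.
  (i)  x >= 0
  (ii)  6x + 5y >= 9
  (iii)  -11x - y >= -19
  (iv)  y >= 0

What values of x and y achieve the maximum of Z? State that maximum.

x = 0, y = 19, maximum Z = 57

Corner points and Z = 5x + 3y:
  (0, 9/5) → Z = 27/5
  (0, 19) → Z = 57
  (3/2, 0) → Z = 15/2
  (19/11, 0) → Z = 95/11

The optimum lies where x = 0 and -11x - y = -19.
Solving simultaneously gives x = 0, y = 19.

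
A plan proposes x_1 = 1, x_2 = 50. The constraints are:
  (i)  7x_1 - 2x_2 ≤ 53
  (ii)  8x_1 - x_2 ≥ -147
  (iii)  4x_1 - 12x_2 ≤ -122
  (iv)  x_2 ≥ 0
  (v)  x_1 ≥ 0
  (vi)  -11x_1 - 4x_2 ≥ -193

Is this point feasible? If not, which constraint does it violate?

Constraint (vi): -11x_1 - 4x_2 = -211, which is not ≥ -193. All other constraints are satisfied.

not feasible — violates (vi)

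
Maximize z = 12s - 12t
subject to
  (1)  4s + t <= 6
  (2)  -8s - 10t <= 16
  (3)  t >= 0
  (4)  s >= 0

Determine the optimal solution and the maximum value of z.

Feasible corners and z = 12s - 12t:
  (3/2, 0) → z = 18
  (0, 6) → z = -72
  (0, 0) → z = 0

s = 3/2, t = 0, maximum z = 18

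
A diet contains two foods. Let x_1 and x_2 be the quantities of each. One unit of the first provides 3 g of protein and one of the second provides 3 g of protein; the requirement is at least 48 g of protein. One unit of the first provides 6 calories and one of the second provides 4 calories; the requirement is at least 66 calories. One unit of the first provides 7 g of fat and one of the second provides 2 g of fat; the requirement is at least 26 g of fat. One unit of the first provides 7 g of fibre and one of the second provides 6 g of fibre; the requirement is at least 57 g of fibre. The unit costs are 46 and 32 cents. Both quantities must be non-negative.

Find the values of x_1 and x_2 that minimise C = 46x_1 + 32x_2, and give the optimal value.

x_1 = 1, x_2 = 15, minimum C = 526

Vertices and C = 46x_1 + 32x_2:
  (0, 33/2) → C = 528
  (16, 0) → C = 736
  (1, 15) → C = 526
The feasible region is unbounded (it extends along (0, 1), (1, 0)), but C strictly increases along every unbounded feasible direction, so there is no improving ray and the minimum is attained at a vertex.

At the optimal vertex, 3x_1 + 3x_2 = 48 and 6x_1 + 4x_2 = 66.
Solving simultaneously gives x_1 = 1, x_2 = 15.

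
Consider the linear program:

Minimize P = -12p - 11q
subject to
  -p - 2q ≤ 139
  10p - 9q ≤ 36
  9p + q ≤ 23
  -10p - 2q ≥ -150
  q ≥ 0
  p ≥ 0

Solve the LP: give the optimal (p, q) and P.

p = 0, q = 23, minimum P = -253

Extreme points and P = -12p - 11q:
  (23/9, 0) → P = -92/3
  (0, 23) → P = -253
  (0, 0) → P = 0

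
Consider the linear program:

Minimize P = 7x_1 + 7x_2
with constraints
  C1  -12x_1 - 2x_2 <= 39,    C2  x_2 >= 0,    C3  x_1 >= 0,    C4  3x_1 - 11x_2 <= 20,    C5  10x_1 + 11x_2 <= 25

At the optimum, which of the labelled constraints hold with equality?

C2 and C3

Feasible corners and P = 7x_1 + 7x_2:
  (0, 0) → P = 0
  (5/2, 0) → P = 35/2
  (0, 25/11) → P = 175/11

The minimum is at (0, 0). Substituting into each constraint, equality holds for C2 and C3; the remaining constraints have slack.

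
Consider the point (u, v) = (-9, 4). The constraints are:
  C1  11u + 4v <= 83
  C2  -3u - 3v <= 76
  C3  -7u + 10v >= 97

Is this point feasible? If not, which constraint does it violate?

C1: -83 ≤ 83 ✓
C2: 15 ≤ 76 ✓
C3: 103 ≥ 97 ✓

feasible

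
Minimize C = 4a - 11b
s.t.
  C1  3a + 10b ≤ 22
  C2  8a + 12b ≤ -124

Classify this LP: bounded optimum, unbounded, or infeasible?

From the feasible point (-376/11, 137/11), moving in the direction (-10, 3) keeps every constraint satisfied while C decreases without bound.

unbounded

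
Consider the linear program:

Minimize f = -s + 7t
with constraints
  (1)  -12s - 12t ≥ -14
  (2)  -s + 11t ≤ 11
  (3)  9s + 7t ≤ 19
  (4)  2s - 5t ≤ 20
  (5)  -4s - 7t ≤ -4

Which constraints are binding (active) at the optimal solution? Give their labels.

Extreme points and f = -s + 7t:
  (11/72, 73/72) → f = 125/18
  (25/18, -2/9) → f = -53/18
  (-11/17, 16/17) → f = 123/17

The minimum is at (25/18, -2/9). Substituting into each constraint, equality holds for (1) and (5); the remaining constraints have slack.

(1) and (5)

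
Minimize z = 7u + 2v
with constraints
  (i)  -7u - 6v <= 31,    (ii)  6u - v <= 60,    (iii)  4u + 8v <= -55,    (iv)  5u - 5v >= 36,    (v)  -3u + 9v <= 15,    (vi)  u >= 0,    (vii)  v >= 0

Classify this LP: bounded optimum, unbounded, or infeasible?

The boundaries -7u - 6v = 31 and 6u - v = 60 meet at (329/43, -606/43), but that point violates v ≥ 0. Every candidate vertex is excluded by some other constraint, so the feasible region is empty.

infeasible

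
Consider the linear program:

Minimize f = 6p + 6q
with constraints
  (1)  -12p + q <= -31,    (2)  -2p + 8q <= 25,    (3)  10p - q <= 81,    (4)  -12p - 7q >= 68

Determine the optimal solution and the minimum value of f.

p = -25, q = -331, minimum f = -2136

Corner points and f = 6p + 6q:
  (-25, -331) → f = -2136
  (149/96, -99/8) → f = -1039/16
  (499/82, -826/41) → f = -3459/41

At the optimal vertex, -12p + q = -31 and 10p - q = 81.
Solving simultaneously gives p = -25, q = -331.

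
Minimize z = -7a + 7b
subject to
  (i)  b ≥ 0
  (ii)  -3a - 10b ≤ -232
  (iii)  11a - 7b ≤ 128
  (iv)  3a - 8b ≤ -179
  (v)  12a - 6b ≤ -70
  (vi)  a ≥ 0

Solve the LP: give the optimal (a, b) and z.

a = 257/39, b = 323/13, minimum z = 4984/39

Extreme points and z = -7a + 7b:
  (11/9, 137/6) → z = 2723/18
  (0, 116/5) → z = 812/5
  (257/39, 323/13) → z = 4984/39
The feasible region is unbounded (it extends along (1, 2), (0, 1)), but z strictly increases along every unbounded feasible direction, so there is no improving ray and the minimum is attained at a vertex.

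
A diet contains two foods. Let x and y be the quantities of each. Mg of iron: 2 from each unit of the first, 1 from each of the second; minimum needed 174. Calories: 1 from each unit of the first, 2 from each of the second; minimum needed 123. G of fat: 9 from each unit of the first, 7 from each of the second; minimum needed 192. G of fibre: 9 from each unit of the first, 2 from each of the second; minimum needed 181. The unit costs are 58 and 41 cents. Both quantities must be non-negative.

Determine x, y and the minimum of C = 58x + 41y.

x = 75, y = 24, minimum C = 5334

Vertices and C = 58x + 41y:
  (0, 174) → C = 7134
  (123, 0) → C = 7134
  (75, 24) → C = 5334
The feasible region is unbounded (it extends along (0, 1), (1, 0)), but C strictly increases along every unbounded feasible direction, so there is no improving ray and the minimum is attained at a vertex.

At the optimal vertex, 2x + y = 174 and x + 2y = 123.
Solving simultaneously gives x = 75, y = 24.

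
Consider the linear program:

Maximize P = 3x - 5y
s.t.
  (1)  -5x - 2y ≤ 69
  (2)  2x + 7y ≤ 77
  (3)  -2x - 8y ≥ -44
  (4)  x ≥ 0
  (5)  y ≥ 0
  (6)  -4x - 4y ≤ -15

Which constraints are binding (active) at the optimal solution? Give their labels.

(3) and (5)

Corner points and P = 3x - 5y:
  (0, 11/2) → P = -55/2
  (22, 0) → P = 66
  (0, 15/4) → P = -75/4
  (15/4, 0) → P = 45/4

The maximum is at (22, 0). Substituting into each constraint, equality holds for (3) and (5); the remaining constraints have slack.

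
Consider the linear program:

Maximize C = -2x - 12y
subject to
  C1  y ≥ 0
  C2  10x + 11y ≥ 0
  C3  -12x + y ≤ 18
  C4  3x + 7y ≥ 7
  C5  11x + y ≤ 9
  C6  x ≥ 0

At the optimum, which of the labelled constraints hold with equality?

C4 and C5

Extreme points and C = -2x - 12y:
  (28/37, 25/37) → C = -356/37
  (0, 1) → C = -12
  (0, 9) → C = -108

The maximum is at (28/37, 25/37). Substituting into each constraint, equality holds for C4 and C5; the remaining constraints have slack.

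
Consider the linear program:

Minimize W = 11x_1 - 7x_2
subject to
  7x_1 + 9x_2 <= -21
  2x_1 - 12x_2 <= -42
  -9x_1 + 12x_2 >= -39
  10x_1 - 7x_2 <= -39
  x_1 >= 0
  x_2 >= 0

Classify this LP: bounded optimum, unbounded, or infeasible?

infeasible

The boundaries 7x_1 + 9x_2 = -21 and 2x_1 - 12x_2 = -42 meet at (-105/17, 42/17), but that point violates x_1 ≥ 0. Every candidate vertex is excluded by some other constraint, so the feasible region is empty.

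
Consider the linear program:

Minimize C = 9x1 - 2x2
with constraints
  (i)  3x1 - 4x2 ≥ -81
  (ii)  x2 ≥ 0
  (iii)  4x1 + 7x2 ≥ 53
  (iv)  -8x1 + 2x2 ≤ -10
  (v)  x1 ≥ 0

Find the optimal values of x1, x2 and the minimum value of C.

Extreme points and C = 9x1 - 2x2:
  (101/13, 339/13) → C = 231/13
  (53/4, 0) → C = 477/4
  (11/4, 6) → C = 51/4
The feasible region is unbounded (it extends along (4, 3), (1, 0)), but C strictly increases along every unbounded feasible direction, so there is no improving ray and the minimum is attained at a vertex.

x1 = 11/4, x2 = 6, minimum C = 51/4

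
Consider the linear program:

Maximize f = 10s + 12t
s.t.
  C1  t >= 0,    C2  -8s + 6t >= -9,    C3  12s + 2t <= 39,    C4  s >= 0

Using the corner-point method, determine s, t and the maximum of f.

Feasible corners and f = 10s + 12t:
  (9/8, 0) → f = 45/4
  (0, 0) → f = 0
  (63/22, 51/22) → f = 621/11
  (0, 39/2) → f = 234

At the optimal vertex, 12s + 2t = 39 and s = 0.
Solving simultaneously gives s = 0, t = 39/2.

s = 0, t = 39/2, maximum f = 234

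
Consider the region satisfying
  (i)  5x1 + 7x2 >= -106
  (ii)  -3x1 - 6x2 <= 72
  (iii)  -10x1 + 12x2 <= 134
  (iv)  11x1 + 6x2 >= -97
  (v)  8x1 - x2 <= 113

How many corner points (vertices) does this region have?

The feasible vertices (each the meet of two boundaries and inside every other half-plane) are:
  (-25/8, -167/16)
  (202/17, -305/17)
  (-41/4, 21/8)
  (745/43, 1101/43)

4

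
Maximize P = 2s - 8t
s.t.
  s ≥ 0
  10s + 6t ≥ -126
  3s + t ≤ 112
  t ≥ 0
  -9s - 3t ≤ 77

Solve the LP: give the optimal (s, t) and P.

s = 112/3, t = 0, maximum P = 224/3

Extreme points and P = 2s - 8t:
  (0, 112) → P = -896
  (0, 0) → P = 0
  (112/3, 0) → P = 224/3

The binding constraints are 3s + t = 112 and t = 0.
Solving simultaneously gives s = 112/3, t = 0.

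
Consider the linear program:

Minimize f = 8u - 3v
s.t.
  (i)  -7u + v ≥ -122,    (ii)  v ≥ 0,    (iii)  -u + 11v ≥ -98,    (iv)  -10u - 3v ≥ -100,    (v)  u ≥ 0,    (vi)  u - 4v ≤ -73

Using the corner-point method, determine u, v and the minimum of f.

Feasible corners and f = 8u - 3v:
  (0, 100/3) → f = -100
  (181/43, 830/43) → f = -1042/43
  (0, 73/4) → f = -219/4

u = 0, v = 100/3, minimum f = -100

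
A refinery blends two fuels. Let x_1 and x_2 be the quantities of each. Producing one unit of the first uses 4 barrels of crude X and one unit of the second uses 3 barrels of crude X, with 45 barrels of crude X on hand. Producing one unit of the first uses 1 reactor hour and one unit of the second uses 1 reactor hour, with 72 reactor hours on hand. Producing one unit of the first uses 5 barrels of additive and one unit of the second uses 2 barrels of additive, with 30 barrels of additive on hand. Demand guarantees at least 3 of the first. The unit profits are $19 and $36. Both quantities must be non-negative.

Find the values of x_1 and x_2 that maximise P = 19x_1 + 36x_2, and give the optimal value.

Extreme points and P = 19x_1 + 36x_2:
  (6, 0) → P = 114
  (3, 0) → P = 57
  (3, 15/2) → P = 327

At the optimal vertex, 5x_1 + 2x_2 = 30 and x_1 = 3.
Solving simultaneously gives x_1 = 3, x_2 = 15/2.

x_1 = 3, x_2 = 15/2, maximum P = 327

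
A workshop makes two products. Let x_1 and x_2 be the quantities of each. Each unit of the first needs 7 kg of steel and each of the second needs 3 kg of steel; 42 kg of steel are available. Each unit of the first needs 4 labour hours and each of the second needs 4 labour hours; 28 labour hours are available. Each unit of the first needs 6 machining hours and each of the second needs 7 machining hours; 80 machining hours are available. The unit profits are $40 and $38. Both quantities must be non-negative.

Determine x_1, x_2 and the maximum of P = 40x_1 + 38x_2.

x_1 = 21/4, x_2 = 7/4, maximum P = 553/2

Feasible corners and P = 40x_1 + 38x_2:
  (0, 0) → P = 0
  (0, 7) → P = 266
  (6, 0) → P = 240
  (21/4, 7/4) → P = 553/2

The optimum lies where 7x_1 + 3x_2 = 42 and 4x_1 + 4x_2 = 28.
Solving simultaneously gives x_1 = 21/4, x_2 = 7/4.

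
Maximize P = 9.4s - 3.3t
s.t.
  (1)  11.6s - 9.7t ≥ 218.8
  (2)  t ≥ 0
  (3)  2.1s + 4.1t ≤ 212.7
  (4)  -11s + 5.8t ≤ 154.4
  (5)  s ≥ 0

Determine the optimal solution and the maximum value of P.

Corner points and P = 9.4s - 3.3t:
  (547/29, 0) → P = 25709/145
  (296027/6793, 200784/6793) → P = 10600333/33965
  (709/7, 0) → P = 33323/35

The optimum lies where t = 0 and 2.1s + 4.1t = 212.7.
Solving simultaneously gives s = 709/7, t = 0.

s = 709/7, t = 0, maximum P = 33323/35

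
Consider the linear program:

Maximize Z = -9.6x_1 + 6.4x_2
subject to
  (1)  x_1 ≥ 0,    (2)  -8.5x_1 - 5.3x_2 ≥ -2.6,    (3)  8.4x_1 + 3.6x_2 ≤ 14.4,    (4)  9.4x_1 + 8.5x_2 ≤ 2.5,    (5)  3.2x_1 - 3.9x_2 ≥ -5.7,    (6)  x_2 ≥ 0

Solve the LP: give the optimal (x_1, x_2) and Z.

Vertices and Z = -9.6x_1 + 6.4x_2:
  (0, 5/17) → Z = 32/17
  (0, 0) → Z = 0
  (25/94, 0) → Z = -120/47

At the optimal vertex, x_1 = 0 and 9.4x_1 + 8.5x_2 = 2.5.
Solving simultaneously gives x_1 = 0, x_2 = 5/17.

x_1 = 0, x_2 = 5/17, maximum Z = 32/17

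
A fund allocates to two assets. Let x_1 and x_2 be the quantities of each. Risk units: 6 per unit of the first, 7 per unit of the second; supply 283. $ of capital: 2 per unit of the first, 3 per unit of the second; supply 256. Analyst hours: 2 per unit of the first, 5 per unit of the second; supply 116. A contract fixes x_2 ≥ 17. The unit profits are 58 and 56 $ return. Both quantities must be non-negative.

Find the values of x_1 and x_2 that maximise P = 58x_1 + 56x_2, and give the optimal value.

x_1 = 31/2, x_2 = 17, maximum P = 1851

Corner points and P = 58x_1 + 56x_2:
  (0, 116/5) → P = 6496/5
  (0, 17) → P = 952
  (31/2, 17) → P = 1851

The binding constraints are 2x_1 + 5x_2 = 116 and x_2 = 17.
Solving simultaneously gives x_1 = 31/2, x_2 = 17.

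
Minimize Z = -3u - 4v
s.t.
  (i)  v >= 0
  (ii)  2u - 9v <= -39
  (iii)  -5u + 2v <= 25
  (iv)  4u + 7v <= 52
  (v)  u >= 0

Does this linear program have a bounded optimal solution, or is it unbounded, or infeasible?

Extreme points and Z = -3u - 4v:
  (39/10, 26/5) → Z = -65/2
  (0, 13/3) → Z = -52/3
  (0, 52/7) → Z = -208/7
The feasible region has finitely many vertices and no improving ray; the minimum is -65/2 at (39/10, 26/5).

bounded optimum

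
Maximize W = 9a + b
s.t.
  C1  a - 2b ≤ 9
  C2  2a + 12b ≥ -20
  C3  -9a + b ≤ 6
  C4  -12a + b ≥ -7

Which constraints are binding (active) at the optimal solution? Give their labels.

C3 and C4

Feasible corners and W = 9a + b:
  (-46/55, -84/55) → W = -498/55
  (32/73, -127/73) → W = 161/73
  (13/3, 45) → W = 84

The maximum is at (13/3, 45). Substituting into each constraint, equality holds for C3 and C4; the remaining constraints have slack.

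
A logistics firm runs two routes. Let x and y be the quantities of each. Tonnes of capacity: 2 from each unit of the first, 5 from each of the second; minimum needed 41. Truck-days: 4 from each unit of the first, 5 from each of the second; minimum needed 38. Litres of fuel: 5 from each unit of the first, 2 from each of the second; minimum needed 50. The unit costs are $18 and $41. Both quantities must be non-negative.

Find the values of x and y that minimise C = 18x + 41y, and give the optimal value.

Corner points and C = 18x + 41y:
  (0, 25) → C = 1025
  (41/2, 0) → C = 369
  (8, 5) → C = 349
The feasible region is unbounded (it extends along (0, 1), (1, 0)), but C strictly increases along every unbounded feasible direction, so there is no improving ray and the minimum is attained at a vertex.

At the optimal vertex, 2x + 5y = 41 and 5x + 2y = 50.
Solving simultaneously gives x = 8, y = 5.

x = 8, y = 5, minimum C = 349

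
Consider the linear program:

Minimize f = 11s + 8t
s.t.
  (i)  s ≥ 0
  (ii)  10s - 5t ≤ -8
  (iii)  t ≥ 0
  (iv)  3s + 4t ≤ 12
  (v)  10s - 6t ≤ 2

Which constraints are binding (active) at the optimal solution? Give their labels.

Corner points and f = 11s + 8t:
  (0, 8/5) → f = 64/5
  (0, 3) → f = 24
  (28/55, 144/55) → f = 292/11

The minimum is at (0, 8/5). Substituting into each constraint, equality holds for (i) and (ii); the remaining constraints have slack.

(i) and (ii)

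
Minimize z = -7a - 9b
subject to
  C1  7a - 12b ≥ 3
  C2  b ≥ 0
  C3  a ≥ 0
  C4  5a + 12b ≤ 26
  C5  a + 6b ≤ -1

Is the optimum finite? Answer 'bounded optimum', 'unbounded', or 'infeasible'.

infeasible

The boundaries 7a - 12b = 3 and b = 0 meet at (3/7, 0), but that point violates a + 6b ≤ -1. Every candidate vertex is excluded by some other constraint, so the feasible region is empty.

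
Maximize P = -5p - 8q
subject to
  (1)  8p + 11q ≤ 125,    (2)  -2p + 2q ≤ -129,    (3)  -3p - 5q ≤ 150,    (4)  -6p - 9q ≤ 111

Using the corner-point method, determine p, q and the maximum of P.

p = 265, q = -189, maximum P = 187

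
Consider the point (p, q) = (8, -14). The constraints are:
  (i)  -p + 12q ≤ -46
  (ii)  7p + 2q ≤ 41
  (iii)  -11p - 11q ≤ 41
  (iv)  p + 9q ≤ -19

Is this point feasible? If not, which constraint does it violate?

not feasible — violates (iii)

Constraint (iii): -11p - 11q = 66, which is not ≤ 41. All other constraints are satisfied.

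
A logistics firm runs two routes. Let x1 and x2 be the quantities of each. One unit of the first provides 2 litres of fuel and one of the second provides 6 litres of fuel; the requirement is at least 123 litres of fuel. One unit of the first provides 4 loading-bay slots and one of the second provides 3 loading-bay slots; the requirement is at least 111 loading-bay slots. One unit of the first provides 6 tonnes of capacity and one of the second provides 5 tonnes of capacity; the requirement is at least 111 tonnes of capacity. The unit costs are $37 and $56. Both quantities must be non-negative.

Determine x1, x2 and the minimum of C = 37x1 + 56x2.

x1 = 33/2, x2 = 15, minimum C = 2901/2

The feasible region is unbounded (it extends along (0, 1), (1, 0)), but C strictly increases along every unbounded feasible direction, so there is no improving ray and the minimum is attained at a vertex.

The optimum lies where 2x1 + 6x2 = 123 and 4x1 + 3x2 = 111.
Solving simultaneously gives x1 = 33/2, x2 = 15.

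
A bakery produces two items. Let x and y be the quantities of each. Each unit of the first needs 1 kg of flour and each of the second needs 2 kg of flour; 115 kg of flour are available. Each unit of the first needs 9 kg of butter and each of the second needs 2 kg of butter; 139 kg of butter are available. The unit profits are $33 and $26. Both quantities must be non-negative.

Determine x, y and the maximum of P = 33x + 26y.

x = 3, y = 56, maximum P = 1555

Vertices and P = 33x + 26y:
  (0, 0) → P = 0
  (0, 115/2) → P = 1495
  (139/9, 0) → P = 1529/3
  (3, 56) → P = 1555

At the optimal vertex, x + 2y = 115 and 9x + 2y = 139.
Solving simultaneously gives x = 3, y = 56.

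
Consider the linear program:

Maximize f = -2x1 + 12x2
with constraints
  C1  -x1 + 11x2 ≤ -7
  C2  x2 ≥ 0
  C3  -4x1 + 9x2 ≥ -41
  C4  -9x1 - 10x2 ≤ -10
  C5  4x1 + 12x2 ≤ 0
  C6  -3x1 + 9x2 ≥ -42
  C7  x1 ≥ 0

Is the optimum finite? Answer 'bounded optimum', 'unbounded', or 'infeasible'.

The boundaries -x1 + 11x2 = -7 and x2 = 0 meet at (7, 0), but that point violates 4x1 + 12x2 ≤ 0. Every candidate vertex is excluded by some other constraint, so the feasible region is empty.

infeasible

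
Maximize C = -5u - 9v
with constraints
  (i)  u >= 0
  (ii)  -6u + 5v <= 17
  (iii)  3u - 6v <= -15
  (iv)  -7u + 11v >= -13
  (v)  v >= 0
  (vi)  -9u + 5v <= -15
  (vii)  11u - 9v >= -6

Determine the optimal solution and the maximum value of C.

u = 55/13, v = 60/13, maximum C = -815/13

Extreme points and C = -5u - 9v:
  (123, 151) → C = -1974
  (27, 16) → C = -279
  (55/13, 60/13) → C = -815/13
  (165/26, 219/26) → C = -1398/13
The feasible region is unbounded (it extends along (11, 7), (5, 6)), but C strictly decreases along every unbounded feasible direction, so there is no improving ray and the maximum is attained at a vertex.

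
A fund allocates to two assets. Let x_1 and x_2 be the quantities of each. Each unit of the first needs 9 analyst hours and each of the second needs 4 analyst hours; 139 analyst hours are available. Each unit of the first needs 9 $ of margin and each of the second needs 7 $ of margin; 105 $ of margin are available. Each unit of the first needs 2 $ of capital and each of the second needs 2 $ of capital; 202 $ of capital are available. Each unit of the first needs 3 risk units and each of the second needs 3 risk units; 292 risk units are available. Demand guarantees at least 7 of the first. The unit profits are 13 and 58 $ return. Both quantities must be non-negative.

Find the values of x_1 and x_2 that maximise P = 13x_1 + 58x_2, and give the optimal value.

x_1 = 7, x_2 = 6, maximum P = 439

Vertices and P = 13x_1 + 58x_2:
  (35/3, 0) → P = 455/3
  (7, 0) → P = 91
  (7, 6) → P = 439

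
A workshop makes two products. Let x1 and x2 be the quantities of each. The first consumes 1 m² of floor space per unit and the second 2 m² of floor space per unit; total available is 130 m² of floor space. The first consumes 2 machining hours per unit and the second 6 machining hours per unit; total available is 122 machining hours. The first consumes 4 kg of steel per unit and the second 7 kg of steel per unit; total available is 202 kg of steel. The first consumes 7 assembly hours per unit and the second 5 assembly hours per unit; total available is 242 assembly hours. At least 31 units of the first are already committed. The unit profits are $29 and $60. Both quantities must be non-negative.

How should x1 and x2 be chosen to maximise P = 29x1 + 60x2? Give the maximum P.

Feasible corners and P = 29x1 + 60x2:
  (242/7, 0) → P = 7018/7
  (31, 0) → P = 899
  (31, 5) → P = 1199

At the optimal vertex, 7x1 + 5x2 = 242 and x1 = 31.
Solving simultaneously gives x1 = 31, x2 = 5.

x1 = 31, x2 = 5, maximum P = 1199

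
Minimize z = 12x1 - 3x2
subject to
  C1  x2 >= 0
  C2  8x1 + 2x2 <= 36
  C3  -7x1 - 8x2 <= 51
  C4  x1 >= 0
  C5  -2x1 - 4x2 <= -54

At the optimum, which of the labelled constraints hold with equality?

C2 and C4

Feasible corners and z = 12x1 - 3x2:
  (0, 18) → z = -54
  (9/7, 90/7) → z = -162/7
  (0, 27/2) → z = -81/2

The minimum is at (0, 18). Substituting into each constraint, equality holds for C2 and C4; the remaining constraints have slack.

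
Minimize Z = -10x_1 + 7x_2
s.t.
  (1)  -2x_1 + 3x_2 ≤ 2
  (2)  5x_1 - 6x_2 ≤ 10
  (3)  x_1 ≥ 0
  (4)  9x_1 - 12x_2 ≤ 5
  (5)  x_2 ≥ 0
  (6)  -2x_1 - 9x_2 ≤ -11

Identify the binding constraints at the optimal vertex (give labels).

Vertices and Z = -10x_1 + 7x_2:
  (13, 28/3) → Z = -194/3
  (5/8, 13/12) → Z = 4/3
  (59/35, 89/105) → Z = -1147/105

The minimum is at (13, 28/3). Substituting into each constraint, equality holds for (1) and (4); the remaining constraints have slack.

(1) and (4)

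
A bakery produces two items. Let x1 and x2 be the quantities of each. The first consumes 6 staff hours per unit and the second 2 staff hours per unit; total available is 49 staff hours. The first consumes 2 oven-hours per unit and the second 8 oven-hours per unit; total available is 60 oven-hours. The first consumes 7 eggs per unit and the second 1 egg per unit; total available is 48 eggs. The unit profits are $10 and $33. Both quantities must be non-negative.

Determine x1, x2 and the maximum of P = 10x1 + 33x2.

The binding constraints are 2x1 + 8x2 = 60 and 7x1 + x2 = 48.
Solving simultaneously gives x1 = 6, x2 = 6.

x1 = 6, x2 = 6, maximum P = 258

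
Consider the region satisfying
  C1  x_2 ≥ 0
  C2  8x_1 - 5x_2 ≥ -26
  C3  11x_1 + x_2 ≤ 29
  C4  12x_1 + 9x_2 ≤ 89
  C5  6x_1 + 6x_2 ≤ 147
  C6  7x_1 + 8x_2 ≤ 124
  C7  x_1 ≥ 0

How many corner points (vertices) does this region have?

Intersecting each pair of boundary lines and keeping only the points that satisfy every inequality leaves:
  (29/11, 0)
  (0, 0)
  (211/132, 256/33)
  (0, 26/5)
  (172/87, 631/87)

5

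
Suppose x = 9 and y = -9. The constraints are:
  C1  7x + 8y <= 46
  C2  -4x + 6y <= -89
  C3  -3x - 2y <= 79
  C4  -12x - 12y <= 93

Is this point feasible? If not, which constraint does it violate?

C1: -9 ≤ 46 ✓
C2: -90 ≤ -89 ✓
C3: -9 ≤ 79 ✓
C4: 0 ≤ 93 ✓

feasible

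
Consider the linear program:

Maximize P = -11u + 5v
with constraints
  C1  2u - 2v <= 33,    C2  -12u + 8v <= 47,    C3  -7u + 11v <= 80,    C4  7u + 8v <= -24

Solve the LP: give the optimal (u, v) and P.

u = -179/4, v = -245/4, maximum P = 186

Extreme points and P = -11u + 5v:
  (-179/4, -245/4) → P = 186
  (36/5, -93/10) → P = -1257/10
  (-71/19, 41/152) → P = 6453/152

At the optimal vertex, 2u - 2v = 33 and -12u + 8v = 47.
Solving simultaneously gives u = -179/4, v = -245/4.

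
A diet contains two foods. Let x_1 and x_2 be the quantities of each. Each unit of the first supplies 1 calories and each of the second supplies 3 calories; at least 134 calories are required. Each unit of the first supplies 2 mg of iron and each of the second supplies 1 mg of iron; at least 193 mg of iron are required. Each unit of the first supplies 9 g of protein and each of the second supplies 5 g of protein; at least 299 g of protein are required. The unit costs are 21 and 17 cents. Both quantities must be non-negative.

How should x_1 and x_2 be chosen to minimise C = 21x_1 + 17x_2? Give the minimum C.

Corner points and C = 21x_1 + 17x_2:
  (0, 193) → C = 3281
  (134, 0) → C = 2814
  (89, 15) → C = 2124
The feasible region is unbounded (it extends along (0, 1), (1, 0)), but C strictly increases along every unbounded feasible direction, so there is no improving ray and the minimum is attained at a vertex.

At the optimal vertex, x_1 + 3x_2 = 134 and 2x_1 + x_2 = 193.
Solving simultaneously gives x_1 = 89, x_2 = 15.

x_1 = 89, x_2 = 15, minimum C = 2124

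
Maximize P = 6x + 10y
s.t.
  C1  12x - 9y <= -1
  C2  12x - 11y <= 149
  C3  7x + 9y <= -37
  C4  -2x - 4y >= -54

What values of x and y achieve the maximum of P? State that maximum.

x = -317/5, y = 226/5, maximum P = 358/5

The feasible region is unbounded (it extends along (-11, -12), (-2, 1)), but P strictly decreases along every unbounded feasible direction, so there is no improving ray and the maximum is attained at a vertex.

The binding constraints are 7x + 9y = -37 and -2x - 4y = -54.
Solving simultaneously gives x = -317/5, y = 226/5.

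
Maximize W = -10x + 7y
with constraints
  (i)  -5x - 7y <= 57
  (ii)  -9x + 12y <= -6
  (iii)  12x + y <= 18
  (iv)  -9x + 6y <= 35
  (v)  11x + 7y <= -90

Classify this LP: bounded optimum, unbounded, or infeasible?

infeasible

The boundaries -5x - 7y = 57 and -9x + 12y = -6 meet at (-214/41, -181/41), but that point violates 11x + 7y ≤ -90. Every candidate vertex is excluded by some other constraint, so the feasible region is empty.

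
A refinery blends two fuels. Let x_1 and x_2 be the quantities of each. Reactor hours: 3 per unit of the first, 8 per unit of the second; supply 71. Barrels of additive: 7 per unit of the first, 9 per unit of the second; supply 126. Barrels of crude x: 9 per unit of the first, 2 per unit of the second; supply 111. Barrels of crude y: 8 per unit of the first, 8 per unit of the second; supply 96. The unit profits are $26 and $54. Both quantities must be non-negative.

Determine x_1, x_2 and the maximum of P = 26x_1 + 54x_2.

x_1 = 5, x_2 = 7, maximum P = 508

Corner points and P = 26x_1 + 54x_2:
  (0, 0) → P = 0
  (0, 71/8) → P = 1917/4
  (12, 0) → P = 312
  (5, 7) → P = 508

At the optimal vertex, 3x_1 + 8x_2 = 71 and 8x_1 + 8x_2 = 96.
Solving simultaneously gives x_1 = 5, x_2 = 7.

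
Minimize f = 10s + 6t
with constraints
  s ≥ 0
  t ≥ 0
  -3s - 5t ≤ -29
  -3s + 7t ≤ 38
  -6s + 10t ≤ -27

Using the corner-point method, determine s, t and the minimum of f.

s = 85/12, t = 31/20, minimum f = 1202/15

Extreme points and f = 10s + 6t:
  (29/3, 0) → f = 290/3
  (85/12, 31/20) → f = 1202/15
  (569/12, 103/4) → f = 1886/3
The feasible region is unbounded (it extends along (7, 3), (1, 0)), but f strictly increases along every unbounded feasible direction, so there is no improving ray and the minimum is attained at a vertex.

The optimum lies where -3s - 5t = -29 and -6s + 10t = -27.
Solving simultaneously gives s = 85/12, t = 31/20.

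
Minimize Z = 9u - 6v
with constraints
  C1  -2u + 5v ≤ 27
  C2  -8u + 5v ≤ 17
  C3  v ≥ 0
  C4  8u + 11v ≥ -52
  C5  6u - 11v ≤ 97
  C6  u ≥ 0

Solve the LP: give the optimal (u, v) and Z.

At the optimal vertex, -2u + 5v = 27 and -8u + 5v = 17.
Solving simultaneously gives u = 5/3, v = 91/15.

u = 5/3, v = 91/15, minimum Z = -107/5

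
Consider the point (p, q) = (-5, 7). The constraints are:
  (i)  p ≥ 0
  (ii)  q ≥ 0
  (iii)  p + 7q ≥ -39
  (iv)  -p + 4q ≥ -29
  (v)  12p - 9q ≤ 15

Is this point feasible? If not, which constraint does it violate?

not feasible — violates (i)

Constraint (i): p = -5, which is not ≥ 0. All other constraints are satisfied.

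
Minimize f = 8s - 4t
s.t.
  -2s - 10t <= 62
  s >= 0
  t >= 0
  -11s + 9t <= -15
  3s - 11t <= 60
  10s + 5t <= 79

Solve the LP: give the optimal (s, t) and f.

Extreme points and f = 8s - 4t:
  (15/11, 0) → f = 120/11
  (79/10, 0) → f = 316/5
  (786/145, 719/145) → f = 3412/145

s = 15/11, t = 0, minimum f = 120/11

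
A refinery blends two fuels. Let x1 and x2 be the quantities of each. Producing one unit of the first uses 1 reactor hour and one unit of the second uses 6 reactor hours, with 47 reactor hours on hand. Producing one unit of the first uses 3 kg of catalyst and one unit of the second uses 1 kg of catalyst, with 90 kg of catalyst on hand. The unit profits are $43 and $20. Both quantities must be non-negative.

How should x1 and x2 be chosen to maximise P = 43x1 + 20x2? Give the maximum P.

Extreme points and P = 43x1 + 20x2:
  (0, 0) → P = 0
  (0, 47/6) → P = 470/3
  (30, 0) → P = 1290
  (29, 3) → P = 1307

At the optimal vertex, x1 + 6x2 = 47 and 3x1 + x2 = 90.
Solving simultaneously gives x1 = 29, x2 = 3.

x1 = 29, x2 = 3, maximum P = 1307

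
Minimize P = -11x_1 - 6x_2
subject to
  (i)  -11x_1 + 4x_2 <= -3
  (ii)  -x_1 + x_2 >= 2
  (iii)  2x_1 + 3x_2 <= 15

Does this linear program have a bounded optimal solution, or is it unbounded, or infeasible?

Vertices and P = -11x_1 - 6x_2:
  (11/7, 25/7) → P = -271/7
  (69/41, 159/41) → P = -1713/41
  (9/5, 19/5) → P = -213/5
The feasible region has finitely many vertices and no improving ray; the minimum is -213/5 at (9/5, 19/5).

bounded optimum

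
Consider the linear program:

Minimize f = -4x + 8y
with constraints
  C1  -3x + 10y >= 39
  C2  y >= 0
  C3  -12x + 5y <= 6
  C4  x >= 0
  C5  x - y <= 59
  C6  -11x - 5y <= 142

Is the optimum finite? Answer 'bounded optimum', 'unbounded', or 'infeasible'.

bounded optimum

Corner points and f = -4x + 8y:
  (9/7, 30/7) → f = 204/7
  (629/7, 216/7) → f = -788/7
The feasible region has finitely many vertices and no improving ray; the minimum is -788/7 at (629/7, 216/7).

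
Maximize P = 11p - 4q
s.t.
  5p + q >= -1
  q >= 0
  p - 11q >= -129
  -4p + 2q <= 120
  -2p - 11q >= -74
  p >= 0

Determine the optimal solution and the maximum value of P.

p = 37, q = 0, maximum P = 407

Corner points and P = 11p - 4q:
  (37, 0) → P = 407
  (0, 0) → P = 0
  (0, 74/11) → P = -296/11

The optimum lies where q = 0 and -2p - 11q = -74.
Solving simultaneously gives p = 37, q = 0.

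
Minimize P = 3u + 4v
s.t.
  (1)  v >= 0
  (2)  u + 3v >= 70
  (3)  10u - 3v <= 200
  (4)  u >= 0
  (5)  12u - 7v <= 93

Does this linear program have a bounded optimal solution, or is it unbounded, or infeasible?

bounded optimum

Extreme points and P = 3u + 4v:
  (0, 70/3) → P = 280/3
  (769/43, 747/43) → P = 5295/43
  (1121/34, 735/17) → P = 9243/34
The feasible region has finitely many vertices and no improving ray; the minimum is 280/3 at (0, 70/3).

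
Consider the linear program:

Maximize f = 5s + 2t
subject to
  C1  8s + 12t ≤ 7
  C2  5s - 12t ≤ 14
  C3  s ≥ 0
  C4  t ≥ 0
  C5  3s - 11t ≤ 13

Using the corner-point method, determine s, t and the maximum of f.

s = 7/8, t = 0, maximum f = 35/8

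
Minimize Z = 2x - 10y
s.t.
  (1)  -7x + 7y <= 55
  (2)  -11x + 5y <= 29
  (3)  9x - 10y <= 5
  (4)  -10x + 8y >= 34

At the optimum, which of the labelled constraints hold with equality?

(1) and (4)

Extreme points and Z = 2x - 10y:
  (12/7, 67/7) → Z = -646/7
  (101/7, 156/7) → Z = -194
  (-31/19, 42/19) → Z = -482/19

The minimum is at (101/7, 156/7). Substituting into each constraint, equality holds for (1) and (4); the remaining constraints have slack.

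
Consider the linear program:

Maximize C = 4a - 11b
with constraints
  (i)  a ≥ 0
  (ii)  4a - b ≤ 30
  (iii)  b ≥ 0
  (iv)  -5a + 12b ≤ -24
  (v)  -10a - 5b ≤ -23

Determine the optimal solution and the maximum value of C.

a = 15/2, b = 0, maximum C = 30

Extreme points and C = 4a - 11b:
  (15/2, 0) → C = 30
  (336/43, 54/43) → C = 750/43
  (24/5, 0) → C = 96/5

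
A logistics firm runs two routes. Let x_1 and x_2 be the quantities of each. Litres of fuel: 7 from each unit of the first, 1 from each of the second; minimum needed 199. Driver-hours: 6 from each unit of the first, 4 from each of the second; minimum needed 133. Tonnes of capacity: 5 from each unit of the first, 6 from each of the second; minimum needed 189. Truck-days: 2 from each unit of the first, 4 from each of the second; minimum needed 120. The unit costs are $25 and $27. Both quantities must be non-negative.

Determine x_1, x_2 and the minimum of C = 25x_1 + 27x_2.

x_1 = 26, x_2 = 17, minimum C = 1109

Extreme points and C = 25x_1 + 27x_2:
  (0, 199) → C = 5373
  (60, 0) → C = 1500
  (26, 17) → C = 1109
The feasible region is unbounded (it extends along (0, 1), (1, 0)), but C strictly increases along every unbounded feasible direction, so there is no improving ray and the minimum is attained at a vertex.

At the optimal vertex, 7x_1 + x_2 = 199 and 2x_1 + 4x_2 = 120.
Solving simultaneously gives x_1 = 26, x_2 = 17.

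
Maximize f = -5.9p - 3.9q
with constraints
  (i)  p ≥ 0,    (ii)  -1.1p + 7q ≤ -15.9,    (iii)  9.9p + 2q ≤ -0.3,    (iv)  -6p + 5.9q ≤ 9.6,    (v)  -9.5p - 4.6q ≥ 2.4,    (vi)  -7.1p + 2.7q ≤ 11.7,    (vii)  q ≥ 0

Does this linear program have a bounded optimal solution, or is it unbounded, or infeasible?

infeasible

The boundaries p = 0 and -1.1p + 7q = -15.9 meet at (0, -159/70), but that point violates q ≥ 0. Every candidate vertex is excluded by some other constraint, so the feasible region is empty.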